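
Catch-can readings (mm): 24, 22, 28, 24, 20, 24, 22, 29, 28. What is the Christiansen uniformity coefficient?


mean = 24.555556 mm
MAD = 2.518519 mm
CU = (1 - 2.518519/24.555556)*100

89.7436 %


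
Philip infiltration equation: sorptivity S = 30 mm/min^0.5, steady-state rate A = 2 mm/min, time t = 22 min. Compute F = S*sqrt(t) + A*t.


F = S*sqrt(t) + A*t
F = 30*sqrt(22) + 2*22
F = 30*4.690416 + 44

184.7125 mm


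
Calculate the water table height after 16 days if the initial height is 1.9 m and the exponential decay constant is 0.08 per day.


m = m0 * exp(-k*t)
m = 1.9 * exp(-0.08 * 16)
m = 1.9 * exp(-1.2800)

0.5283 m


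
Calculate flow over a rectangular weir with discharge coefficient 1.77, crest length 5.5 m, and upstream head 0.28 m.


Q = C * L * H^(3/2) = 1.77 * 5.5 * 0.28^1.5 = 1.77 * 5.5 * 0.148162

1.4424 m^3/s


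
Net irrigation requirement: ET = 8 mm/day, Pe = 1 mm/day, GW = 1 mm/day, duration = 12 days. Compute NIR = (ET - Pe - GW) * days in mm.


Daily deficit = ET - Pe - GW = 8 - 1 - 1 = 6 mm/day
NIR = 6 * 12 = 72 mm

72.0000 mm


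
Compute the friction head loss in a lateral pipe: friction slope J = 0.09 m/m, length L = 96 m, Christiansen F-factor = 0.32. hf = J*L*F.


hf = J * L * F = 0.09 * 96 * 0.32 = 2.7648 m

2.7648 m


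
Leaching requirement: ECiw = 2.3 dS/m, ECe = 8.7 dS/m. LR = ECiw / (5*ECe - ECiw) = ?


LR = ECiw / (5*ECe - ECiw)
LR = 2.3 / (5*8.7 - 2.3)
LR = 2.3 / 41.2000

0.0558


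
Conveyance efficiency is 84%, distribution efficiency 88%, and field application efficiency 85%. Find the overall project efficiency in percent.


Ec = 0.84, Eb = 0.88, Ea = 0.85
E = 0.84 * 0.88 * 0.85 * 100 = 62.8320%

62.8320 %


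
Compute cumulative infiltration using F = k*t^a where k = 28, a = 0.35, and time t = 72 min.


F = k * t^a = 28 * 72^0.35
F = 28 * 4.467519

125.0905 mm


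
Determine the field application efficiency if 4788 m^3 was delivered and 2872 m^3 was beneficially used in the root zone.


Ea = V_root / V_field * 100 = 2872 / 4788 * 100 = 59.9833%

59.9833 %


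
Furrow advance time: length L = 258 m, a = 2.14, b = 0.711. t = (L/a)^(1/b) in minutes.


t = (L/a)^(1/b)
t = (258/2.14)^(1/0.711)
t = 120.560748^(1/0.711)

845.5771 min


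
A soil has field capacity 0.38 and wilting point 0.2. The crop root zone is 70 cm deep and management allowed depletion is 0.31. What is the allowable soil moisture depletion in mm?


SMD = (FC - PWP) * d * MAD * 10
SMD = (0.38 - 0.2) * 70 * 0.31 * 10
SMD = 0.1800 * 70 * 0.31 * 10

39.0600 mm


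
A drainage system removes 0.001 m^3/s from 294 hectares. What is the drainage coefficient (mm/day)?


DC = Q * 86400 / (A * 10000) * 1000
DC = 0.001 * 86400 / (294 * 10000) * 1000
DC = 86400.0000 / 2940000

0.0294 mm/day


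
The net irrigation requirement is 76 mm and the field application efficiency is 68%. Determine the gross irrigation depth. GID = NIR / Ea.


Ea = 68% = 0.68
GID = NIR / Ea = 76 / 0.68 = 111.7647 mm

111.7647 mm


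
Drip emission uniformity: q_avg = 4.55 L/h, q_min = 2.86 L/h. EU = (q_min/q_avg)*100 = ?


EU = (q_min/q_avg)*100 = (2.86/4.55)*100 = 62.8571%

62.8571 %


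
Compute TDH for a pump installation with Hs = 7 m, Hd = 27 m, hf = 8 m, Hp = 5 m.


TDH = Hs + Hd + hf + Hp = 7 + 27 + 8 + 5 = 47

47 m


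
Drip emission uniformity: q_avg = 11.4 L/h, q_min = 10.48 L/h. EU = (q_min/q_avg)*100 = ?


EU = (q_min/q_avg)*100 = (10.48/11.4)*100 = 91.9298%

91.9298 %


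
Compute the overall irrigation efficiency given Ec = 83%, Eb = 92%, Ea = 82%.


Ec = 0.83, Eb = 0.92, Ea = 0.82
E = 0.83 * 0.92 * 0.82 * 100 = 62.6152%

62.6152 %


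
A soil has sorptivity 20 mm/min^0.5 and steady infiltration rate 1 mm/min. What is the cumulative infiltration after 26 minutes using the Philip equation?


F = S*sqrt(t) + A*t
F = 20*sqrt(26) + 1*26
F = 20*5.099020 + 26

127.9804 mm


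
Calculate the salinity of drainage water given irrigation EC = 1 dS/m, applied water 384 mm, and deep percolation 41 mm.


EC_dw = EC_iw * D_iw / D_dw
EC_dw = 1 * 384 / 41
EC_dw = 384 / 41

9.3659 dS/m


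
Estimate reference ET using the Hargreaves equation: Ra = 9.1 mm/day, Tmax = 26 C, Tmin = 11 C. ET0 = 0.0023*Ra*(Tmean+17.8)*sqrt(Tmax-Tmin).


Tmean = (Tmax + Tmin)/2 = (26 + 11)/2 = 18.5
ET0 = 0.0023 * 9.1 * (18.5 + 17.8) * sqrt(26 - 11)
ET0 = 0.0023 * 9.1 * 36.3 * 3.872983

2.9425 mm/day


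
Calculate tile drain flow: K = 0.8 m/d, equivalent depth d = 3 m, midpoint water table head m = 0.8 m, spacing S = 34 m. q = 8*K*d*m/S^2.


q = 8*K*d*m/S^2
q = 8*0.8*3*0.8/34^2
q = 15.3600 / 1156

0.0133 m/d


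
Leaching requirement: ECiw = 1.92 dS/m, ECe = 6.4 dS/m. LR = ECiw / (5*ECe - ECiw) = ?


LR = ECiw / (5*ECe - ECiw)
LR = 1.92 / (5*6.4 - 1.92)
LR = 1.92 / 30.0800

0.0638


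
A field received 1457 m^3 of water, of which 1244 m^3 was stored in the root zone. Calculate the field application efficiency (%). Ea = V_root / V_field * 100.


Ea = V_root / V_field * 100 = 1244 / 1457 * 100 = 85.3809%

85.3809 %


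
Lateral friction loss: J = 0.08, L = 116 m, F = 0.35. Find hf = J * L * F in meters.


hf = J * L * F = 0.08 * 116 * 0.35 = 3.2480 m

3.2480 m


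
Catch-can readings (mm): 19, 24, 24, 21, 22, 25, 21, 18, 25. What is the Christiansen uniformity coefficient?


mean = 22.111111 mm
MAD = 2.123457 mm
CU = (1 - 2.123457/22.111111)*100

90.3964 %


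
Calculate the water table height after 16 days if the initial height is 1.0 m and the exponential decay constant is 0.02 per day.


m = m0 * exp(-k*t)
m = 1.0 * exp(-0.02 * 16)
m = 1.0 * exp(-0.3200)

0.7261 m


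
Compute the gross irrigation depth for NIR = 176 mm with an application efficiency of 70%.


Ea = 70% = 0.7
GID = NIR / Ea = 176 / 0.7 = 251.4286 mm

251.4286 mm


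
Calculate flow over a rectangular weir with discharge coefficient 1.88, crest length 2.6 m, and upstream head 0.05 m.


Q = C * L * H^(3/2) = 1.88 * 2.6 * 0.05^1.5 = 1.88 * 2.6 * 0.011180

0.0546 m^3/s


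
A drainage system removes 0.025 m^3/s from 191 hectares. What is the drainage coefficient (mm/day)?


DC = Q * 86400 / (A * 10000) * 1000
DC = 0.025 * 86400 / (191 * 10000) * 1000
DC = 2160000.0000 / 1910000

1.1309 mm/day


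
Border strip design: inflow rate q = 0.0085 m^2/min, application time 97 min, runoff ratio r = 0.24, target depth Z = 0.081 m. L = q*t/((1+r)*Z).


L = q*t/((1+r)*Z)
L = 0.0085*97/((1+0.24)*0.081)
L = 0.8245/0.10044

8.2089 m


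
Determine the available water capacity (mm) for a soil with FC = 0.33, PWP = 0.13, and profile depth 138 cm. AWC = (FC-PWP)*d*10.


AWC = (FC - PWP) * d * 10
AWC = (0.33 - 0.13) * 138 * 10
AWC = 0.2000 * 138 * 10

276.0000 mm


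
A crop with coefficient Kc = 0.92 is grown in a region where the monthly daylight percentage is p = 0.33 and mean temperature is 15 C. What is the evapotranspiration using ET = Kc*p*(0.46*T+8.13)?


ET = Kc * p * (0.46*T + 8.13)
ET = 0.92 * 0.33 * (0.46*15 + 8.13)
ET = 0.92 * 0.33 * 15.0300

4.5631 mm/day


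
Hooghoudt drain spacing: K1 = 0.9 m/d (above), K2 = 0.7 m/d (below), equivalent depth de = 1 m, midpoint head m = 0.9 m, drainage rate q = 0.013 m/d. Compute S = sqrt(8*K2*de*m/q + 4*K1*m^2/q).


S^2 = 8*K2*de*m/q + 4*K1*m^2/q
S^2 = 8*0.7*1*0.9/0.013 + 4*0.9*0.9^2/0.013
S = sqrt(612.0000)

24.7386 m


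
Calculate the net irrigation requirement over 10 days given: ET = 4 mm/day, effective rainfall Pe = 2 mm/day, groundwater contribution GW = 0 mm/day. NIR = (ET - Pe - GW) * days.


Daily deficit = ET - Pe - GW = 4 - 2 - 0 = 2 mm/day
NIR = 2 * 10 = 20 mm

20.0000 mm


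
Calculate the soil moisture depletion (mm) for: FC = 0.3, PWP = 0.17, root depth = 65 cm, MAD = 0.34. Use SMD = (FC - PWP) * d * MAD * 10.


SMD = (FC - PWP) * d * MAD * 10
SMD = (0.3 - 0.17) * 65 * 0.34 * 10
SMD = 0.1300 * 65 * 0.34 * 10

28.7300 mm


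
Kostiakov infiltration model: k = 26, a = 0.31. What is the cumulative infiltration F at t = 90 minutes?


F = k * t^a = 26 * 90^0.31
F = 26 * 4.034737

104.9032 mm


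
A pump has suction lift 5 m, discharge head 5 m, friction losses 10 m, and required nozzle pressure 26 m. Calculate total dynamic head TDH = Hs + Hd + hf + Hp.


TDH = Hs + Hd + hf + Hp = 5 + 5 + 10 + 26 = 46

46 m


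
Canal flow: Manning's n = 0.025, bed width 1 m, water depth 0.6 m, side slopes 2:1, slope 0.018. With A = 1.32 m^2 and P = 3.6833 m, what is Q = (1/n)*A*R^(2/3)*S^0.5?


R = A/P = 1.32/3.6833 = 0.358374
Q = (1/0.025) * 1.32 * 0.358374^(2/3) * 0.018^0.5

3.5741 m^3/s


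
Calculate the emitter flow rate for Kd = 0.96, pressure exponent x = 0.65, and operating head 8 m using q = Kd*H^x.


q = Kd * H^x = 0.96 * 8^0.65 = 0.96 * 3.863745

3.7092 L/h


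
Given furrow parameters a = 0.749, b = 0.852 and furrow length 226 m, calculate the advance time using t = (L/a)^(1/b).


t = (L/a)^(1/b)
t = (226/0.749)^(1/0.852)
t = 301.735648^(1/0.852)

813.5044 min


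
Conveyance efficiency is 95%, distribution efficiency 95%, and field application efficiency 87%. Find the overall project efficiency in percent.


Ec = 0.95, Eb = 0.95, Ea = 0.87
E = 0.95 * 0.95 * 0.87 * 100 = 78.5175%

78.5175 %


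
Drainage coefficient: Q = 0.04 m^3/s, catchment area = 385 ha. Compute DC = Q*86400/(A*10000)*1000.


DC = Q * 86400 / (A * 10000) * 1000
DC = 0.04 * 86400 / (385 * 10000) * 1000
DC = 3456000.0000 / 3850000

0.8977 mm/day


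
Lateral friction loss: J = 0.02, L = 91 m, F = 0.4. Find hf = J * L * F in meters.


hf = J * L * F = 0.02 * 91 * 0.4 = 0.7280 m

0.7280 m


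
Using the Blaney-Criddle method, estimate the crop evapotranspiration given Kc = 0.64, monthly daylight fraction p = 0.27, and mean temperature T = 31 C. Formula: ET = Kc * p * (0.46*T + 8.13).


ET = Kc * p * (0.46*T + 8.13)
ET = 0.64 * 0.27 * (0.46*31 + 8.13)
ET = 0.64 * 0.27 * 22.3900

3.8690 mm/day


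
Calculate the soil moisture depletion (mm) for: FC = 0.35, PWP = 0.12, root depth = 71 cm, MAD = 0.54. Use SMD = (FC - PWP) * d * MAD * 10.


SMD = (FC - PWP) * d * MAD * 10
SMD = (0.35 - 0.12) * 71 * 0.54 * 10
SMD = 0.2300 * 71 * 0.54 * 10

88.1820 mm


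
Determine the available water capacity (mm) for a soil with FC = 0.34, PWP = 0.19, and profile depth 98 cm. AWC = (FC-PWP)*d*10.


AWC = (FC - PWP) * d * 10
AWC = (0.34 - 0.19) * 98 * 10
AWC = 0.1500 * 98 * 10

147.0000 mm


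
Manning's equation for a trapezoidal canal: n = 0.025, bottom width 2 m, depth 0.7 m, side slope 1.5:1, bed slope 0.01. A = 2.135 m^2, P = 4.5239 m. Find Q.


R = A/P = 2.135/4.5239 = 0.471938
Q = (1/0.025) * 2.135 * 0.471938^(2/3) * 0.01^0.5

5.1766 m^3/s


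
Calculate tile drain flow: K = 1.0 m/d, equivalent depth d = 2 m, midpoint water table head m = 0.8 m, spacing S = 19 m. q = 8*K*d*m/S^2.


q = 8*K*d*m/S^2
q = 8*1.0*2*0.8/19^2
q = 12.8000 / 361

0.0355 m/d


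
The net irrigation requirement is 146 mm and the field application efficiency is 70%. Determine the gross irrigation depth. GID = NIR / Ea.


Ea = 70% = 0.7
GID = NIR / Ea = 146 / 0.7 = 208.5714 mm

208.5714 mm


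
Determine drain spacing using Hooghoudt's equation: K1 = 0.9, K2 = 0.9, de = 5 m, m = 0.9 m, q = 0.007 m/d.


S^2 = 8*K2*de*m/q + 4*K1*m^2/q
S^2 = 8*0.9*5*0.9/0.007 + 4*0.9*0.9^2/0.007
S = sqrt(5045.1429)

71.0292 m


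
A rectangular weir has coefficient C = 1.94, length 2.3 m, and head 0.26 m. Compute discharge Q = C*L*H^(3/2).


Q = C * L * H^(3/2) = 1.94 * 2.3 * 0.26^1.5 = 1.94 * 2.3 * 0.132575

0.5915 m^3/s


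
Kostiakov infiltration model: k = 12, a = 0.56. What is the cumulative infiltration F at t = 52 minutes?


F = k * t^a = 12 * 52^0.56
F = 12 * 9.140330

109.6840 mm


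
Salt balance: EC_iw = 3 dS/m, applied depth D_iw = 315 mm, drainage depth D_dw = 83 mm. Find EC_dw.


EC_dw = EC_iw * D_iw / D_dw
EC_dw = 3 * 315 / 83
EC_dw = 945 / 83

11.3855 dS/m


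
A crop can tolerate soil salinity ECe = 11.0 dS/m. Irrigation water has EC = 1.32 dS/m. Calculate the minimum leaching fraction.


LR = ECiw / (5*ECe - ECiw)
LR = 1.32 / (5*11.0 - 1.32)
LR = 1.32 / 53.6800

0.0246


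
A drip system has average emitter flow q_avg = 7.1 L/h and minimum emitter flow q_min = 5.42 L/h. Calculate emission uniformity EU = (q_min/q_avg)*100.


EU = (q_min/q_avg)*100 = (5.42/7.1)*100 = 76.3380%

76.3380 %


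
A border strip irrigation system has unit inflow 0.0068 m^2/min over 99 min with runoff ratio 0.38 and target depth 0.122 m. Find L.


L = q*t/((1+r)*Z)
L = 0.0068*99/((1+0.38)*0.122)
L = 0.6732/0.16836

3.9986 m


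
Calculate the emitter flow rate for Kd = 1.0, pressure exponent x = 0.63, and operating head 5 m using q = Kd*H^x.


q = Kd * H^x = 1.0 * 5^0.63 = 1.0 * 2.756456

2.7565 L/h


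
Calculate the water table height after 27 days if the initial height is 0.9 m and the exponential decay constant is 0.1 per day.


m = m0 * exp(-k*t)
m = 0.9 * exp(-0.1 * 27)
m = 0.9 * exp(-2.7000)

0.0605 m


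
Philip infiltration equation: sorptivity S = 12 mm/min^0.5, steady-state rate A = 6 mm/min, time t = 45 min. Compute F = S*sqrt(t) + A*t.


F = S*sqrt(t) + A*t
F = 12*sqrt(45) + 6*45
F = 12*6.708204 + 270

350.4984 mm


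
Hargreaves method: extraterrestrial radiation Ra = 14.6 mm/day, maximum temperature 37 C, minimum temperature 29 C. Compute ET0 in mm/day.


Tmean = (Tmax + Tmin)/2 = (37 + 29)/2 = 33.0
ET0 = 0.0023 * 14.6 * (33.0 + 17.8) * sqrt(37 - 29)
ET0 = 0.0023 * 14.6 * 50.8 * 2.828427

4.8249 mm/day


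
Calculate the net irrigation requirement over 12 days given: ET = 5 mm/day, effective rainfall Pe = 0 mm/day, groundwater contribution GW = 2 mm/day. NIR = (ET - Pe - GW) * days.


Daily deficit = ET - Pe - GW = 5 - 0 - 2 = 3 mm/day
NIR = 3 * 12 = 36 mm

36.0000 mm


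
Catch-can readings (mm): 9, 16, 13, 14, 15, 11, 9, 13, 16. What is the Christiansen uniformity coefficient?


mean = 12.888889 mm
MAD = 2.148148 mm
CU = (1 - 2.148148/12.888889)*100

83.3333 %


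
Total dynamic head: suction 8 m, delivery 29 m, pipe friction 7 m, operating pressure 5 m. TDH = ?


TDH = Hs + Hd + hf + Hp = 8 + 29 + 7 + 5 = 49

49 m


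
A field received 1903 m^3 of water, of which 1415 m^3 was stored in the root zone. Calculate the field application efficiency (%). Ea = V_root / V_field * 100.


Ea = V_root / V_field * 100 = 1415 / 1903 * 100 = 74.3563%

74.3563 %


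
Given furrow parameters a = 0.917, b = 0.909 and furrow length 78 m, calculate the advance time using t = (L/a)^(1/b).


t = (L/a)^(1/b)
t = (78/0.917)^(1/0.909)
t = 85.059978^(1/0.909)

132.7120 min


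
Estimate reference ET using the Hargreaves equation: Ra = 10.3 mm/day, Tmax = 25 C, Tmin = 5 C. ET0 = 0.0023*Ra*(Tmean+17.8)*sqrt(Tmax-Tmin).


Tmean = (Tmax + Tmin)/2 = (25 + 5)/2 = 15.0
ET0 = 0.0023 * 10.3 * (15.0 + 17.8) * sqrt(25 - 5)
ET0 = 0.0023 * 10.3 * 32.8 * 4.472136

3.4750 mm/day


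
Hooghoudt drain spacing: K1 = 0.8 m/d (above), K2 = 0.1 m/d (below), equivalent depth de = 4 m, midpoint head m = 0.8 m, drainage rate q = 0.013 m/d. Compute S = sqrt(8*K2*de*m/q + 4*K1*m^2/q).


S^2 = 8*K2*de*m/q + 4*K1*m^2/q
S^2 = 8*0.1*4*0.8/0.013 + 4*0.8*0.8^2/0.013
S = sqrt(354.4615)

18.8271 m


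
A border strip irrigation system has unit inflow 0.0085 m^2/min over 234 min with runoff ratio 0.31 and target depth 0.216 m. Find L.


L = q*t/((1+r)*Z)
L = 0.0085*234/((1+0.31)*0.216)
L = 1.989/0.28296

7.0293 m


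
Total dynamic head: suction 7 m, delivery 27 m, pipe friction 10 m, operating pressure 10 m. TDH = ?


TDH = Hs + Hd + hf + Hp = 7 + 27 + 10 + 10 = 54

54 m


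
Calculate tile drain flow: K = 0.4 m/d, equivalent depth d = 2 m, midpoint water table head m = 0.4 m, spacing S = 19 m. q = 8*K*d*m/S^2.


q = 8*K*d*m/S^2
q = 8*0.4*2*0.4/19^2
q = 2.5600 / 361

0.0071 m/d


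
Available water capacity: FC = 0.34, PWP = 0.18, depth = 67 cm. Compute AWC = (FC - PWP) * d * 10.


AWC = (FC - PWP) * d * 10
AWC = (0.34 - 0.18) * 67 * 10
AWC = 0.1600 * 67 * 10

107.2000 mm


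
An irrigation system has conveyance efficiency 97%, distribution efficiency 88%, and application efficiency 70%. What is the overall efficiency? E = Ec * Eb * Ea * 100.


Ec = 0.97, Eb = 0.88, Ea = 0.7
E = 0.97 * 0.88 * 0.7 * 100 = 59.7520%

59.7520 %


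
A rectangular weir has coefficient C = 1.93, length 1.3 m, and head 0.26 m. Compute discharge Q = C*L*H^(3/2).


Q = C * L * H^(3/2) = 1.93 * 1.3 * 0.26^1.5 = 1.93 * 1.3 * 0.132575

0.3326 m^3/s


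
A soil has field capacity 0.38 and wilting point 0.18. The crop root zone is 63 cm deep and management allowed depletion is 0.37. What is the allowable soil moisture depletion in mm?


SMD = (FC - PWP) * d * MAD * 10
SMD = (0.38 - 0.18) * 63 * 0.37 * 10
SMD = 0.2000 * 63 * 0.37 * 10

46.6200 mm


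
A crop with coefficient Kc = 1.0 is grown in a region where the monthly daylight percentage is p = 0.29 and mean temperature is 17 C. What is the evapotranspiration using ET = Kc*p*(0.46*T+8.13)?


ET = Kc * p * (0.46*T + 8.13)
ET = 1.0 * 0.29 * (0.46*17 + 8.13)
ET = 1.0 * 0.29 * 15.9500

4.6255 mm/day


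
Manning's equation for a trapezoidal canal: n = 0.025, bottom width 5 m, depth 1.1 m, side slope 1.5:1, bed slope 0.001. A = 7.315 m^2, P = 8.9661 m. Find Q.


R = A/P = 7.315/8.9661 = 0.815851
Q = (1/0.025) * 7.315 * 0.815851^(2/3) * 0.001^0.5

8.0788 m^3/s


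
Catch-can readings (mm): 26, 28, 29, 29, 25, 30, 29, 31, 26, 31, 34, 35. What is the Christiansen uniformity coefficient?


mean = 29.416667 mm
MAD = 2.319444 mm
CU = (1 - 2.319444/29.416667)*100

92.1152 %


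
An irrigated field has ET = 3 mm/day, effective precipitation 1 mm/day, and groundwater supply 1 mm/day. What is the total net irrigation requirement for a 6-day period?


Daily deficit = ET - Pe - GW = 3 - 1 - 1 = 1 mm/day
NIR = 1 * 6 = 6 mm

6.0000 mm


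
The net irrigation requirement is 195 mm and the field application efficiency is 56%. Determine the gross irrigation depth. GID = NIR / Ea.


Ea = 56% = 0.56
GID = NIR / Ea = 195 / 0.56 = 348.2143 mm

348.2143 mm


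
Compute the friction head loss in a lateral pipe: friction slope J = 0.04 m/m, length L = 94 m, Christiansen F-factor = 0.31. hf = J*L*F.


hf = J * L * F = 0.04 * 94 * 0.31 = 1.1656 m

1.1656 m


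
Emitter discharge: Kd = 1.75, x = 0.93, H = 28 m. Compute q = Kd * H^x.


q = Kd * H^x = 1.75 * 28^0.93 = 1.75 * 22.174660

38.8057 L/h


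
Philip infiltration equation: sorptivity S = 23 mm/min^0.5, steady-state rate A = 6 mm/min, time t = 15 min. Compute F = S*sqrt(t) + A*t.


F = S*sqrt(t) + A*t
F = 23*sqrt(15) + 6*15
F = 23*3.872983 + 90

179.0786 mm


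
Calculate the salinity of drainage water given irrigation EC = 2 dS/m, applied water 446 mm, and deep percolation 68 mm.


EC_dw = EC_iw * D_iw / D_dw
EC_dw = 2 * 446 / 68
EC_dw = 892 / 68

13.1176 dS/m


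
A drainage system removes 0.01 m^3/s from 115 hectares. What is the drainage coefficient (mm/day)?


DC = Q * 86400 / (A * 10000) * 1000
DC = 0.01 * 86400 / (115 * 10000) * 1000
DC = 864000.0000 / 1150000

0.7513 mm/day


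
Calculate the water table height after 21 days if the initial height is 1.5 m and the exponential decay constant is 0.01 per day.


m = m0 * exp(-k*t)
m = 1.5 * exp(-0.01 * 21)
m = 1.5 * exp(-0.2100)

1.2159 m


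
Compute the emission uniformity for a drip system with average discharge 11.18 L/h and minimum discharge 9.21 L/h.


EU = (q_min/q_avg)*100 = (9.21/11.18)*100 = 82.3792%

82.3792 %


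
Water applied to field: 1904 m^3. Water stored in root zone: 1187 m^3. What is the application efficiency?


Ea = V_root / V_field * 100 = 1187 / 1904 * 100 = 62.3424%

62.3424 %


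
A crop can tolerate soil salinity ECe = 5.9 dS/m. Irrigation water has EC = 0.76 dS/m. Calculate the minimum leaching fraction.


LR = ECiw / (5*ECe - ECiw)
LR = 0.76 / (5*5.9 - 0.76)
LR = 0.76 / 28.7400

0.0264


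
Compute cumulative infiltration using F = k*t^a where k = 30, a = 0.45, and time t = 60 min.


F = k * t^a = 30 * 60^0.45
F = 30 * 6.312016

189.3605 mm


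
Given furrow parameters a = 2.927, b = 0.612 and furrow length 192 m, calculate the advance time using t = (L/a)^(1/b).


t = (L/a)^(1/b)
t = (192/2.927)^(1/0.612)
t = 65.596174^(1/0.612)

930.5843 min


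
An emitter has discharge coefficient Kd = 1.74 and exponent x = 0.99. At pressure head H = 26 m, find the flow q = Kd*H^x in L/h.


q = Kd * H^x = 1.74 * 26^0.99 = 1.74 * 25.166546

43.7898 L/h


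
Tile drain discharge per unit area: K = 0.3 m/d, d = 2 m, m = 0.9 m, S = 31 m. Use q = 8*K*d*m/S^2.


q = 8*K*d*m/S^2
q = 8*0.3*2*0.9/31^2
q = 4.3200 / 961

0.0045 m/d


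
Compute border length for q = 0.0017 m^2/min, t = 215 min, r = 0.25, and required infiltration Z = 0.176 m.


L = q*t/((1+r)*Z)
L = 0.0017*215/((1+0.25)*0.176)
L = 0.3655/0.22

1.6614 m


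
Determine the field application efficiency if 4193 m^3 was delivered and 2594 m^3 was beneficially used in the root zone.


Ea = V_root / V_field * 100 = 2594 / 4193 * 100 = 61.8650%

61.8650 %


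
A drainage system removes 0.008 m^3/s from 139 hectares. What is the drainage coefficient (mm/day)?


DC = Q * 86400 / (A * 10000) * 1000
DC = 0.008 * 86400 / (139 * 10000) * 1000
DC = 691200.0000 / 1390000

0.4973 mm/day


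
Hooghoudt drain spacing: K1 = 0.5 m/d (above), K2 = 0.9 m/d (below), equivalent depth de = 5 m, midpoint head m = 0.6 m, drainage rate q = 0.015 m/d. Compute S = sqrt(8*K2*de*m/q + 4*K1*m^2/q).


S^2 = 8*K2*de*m/q + 4*K1*m^2/q
S^2 = 8*0.9*5*0.6/0.015 + 4*0.5*0.6^2/0.015
S = sqrt(1488.0000)

38.5746 m


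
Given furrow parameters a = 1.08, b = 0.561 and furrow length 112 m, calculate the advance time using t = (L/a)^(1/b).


t = (L/a)^(1/b)
t = (112/1.08)^(1/0.561)
t = 103.703704^(1/0.561)

3919.3691 min


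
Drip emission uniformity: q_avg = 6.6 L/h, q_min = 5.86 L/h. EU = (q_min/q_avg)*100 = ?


EU = (q_min/q_avg)*100 = (5.86/6.6)*100 = 88.7879%

88.7879 %


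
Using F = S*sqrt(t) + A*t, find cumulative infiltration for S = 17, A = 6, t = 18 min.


F = S*sqrt(t) + A*t
F = 17*sqrt(18) + 6*18
F = 17*4.242641 + 108

180.1249 mm


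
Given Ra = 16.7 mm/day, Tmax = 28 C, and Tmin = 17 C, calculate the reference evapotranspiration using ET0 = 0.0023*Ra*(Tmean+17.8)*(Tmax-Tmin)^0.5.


Tmean = (Tmax + Tmin)/2 = (28 + 17)/2 = 22.5
ET0 = 0.0023 * 16.7 * (22.5 + 17.8) * sqrt(28 - 17)
ET0 = 0.0023 * 16.7 * 40.3 * 3.316625

5.1339 mm/day


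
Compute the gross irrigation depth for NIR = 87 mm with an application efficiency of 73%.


Ea = 73% = 0.73
GID = NIR / Ea = 87 / 0.73 = 119.1781 mm

119.1781 mm


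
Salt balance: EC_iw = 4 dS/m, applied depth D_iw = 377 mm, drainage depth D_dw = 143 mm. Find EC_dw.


EC_dw = EC_iw * D_iw / D_dw
EC_dw = 4 * 377 / 143
EC_dw = 1508 / 143

10.5455 dS/m


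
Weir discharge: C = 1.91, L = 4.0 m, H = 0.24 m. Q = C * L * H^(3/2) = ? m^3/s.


Q = C * L * H^(3/2) = 1.91 * 4.0 * 0.24^1.5 = 1.91 * 4.0 * 0.117576

0.8983 m^3/s


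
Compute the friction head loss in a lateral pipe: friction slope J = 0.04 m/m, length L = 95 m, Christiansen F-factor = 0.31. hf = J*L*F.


hf = J * L * F = 0.04 * 95 * 0.31 = 1.1780 m

1.1780 m


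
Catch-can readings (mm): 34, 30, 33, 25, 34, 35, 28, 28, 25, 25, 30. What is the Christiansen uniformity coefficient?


mean = 29.727273 mm
MAD = 3.206612 mm
CU = (1 - 3.206612/29.727273)*100

89.2132 %


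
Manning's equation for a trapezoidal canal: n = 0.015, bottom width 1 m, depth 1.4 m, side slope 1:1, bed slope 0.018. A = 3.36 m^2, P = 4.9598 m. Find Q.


R = A/P = 3.36/4.9598 = 0.677447
Q = (1/0.015) * 3.36 * 0.677447^(2/3) * 0.018^0.5

23.1811 m^3/s


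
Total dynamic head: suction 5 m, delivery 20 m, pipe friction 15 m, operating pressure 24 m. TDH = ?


TDH = Hs + Hd + hf + Hp = 5 + 20 + 15 + 24 = 64

64 m


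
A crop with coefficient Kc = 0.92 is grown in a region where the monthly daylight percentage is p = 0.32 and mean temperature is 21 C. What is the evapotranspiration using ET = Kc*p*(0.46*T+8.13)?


ET = Kc * p * (0.46*T + 8.13)
ET = 0.92 * 0.32 * (0.46*21 + 8.13)
ET = 0.92 * 0.32 * 17.7900

5.2374 mm/day


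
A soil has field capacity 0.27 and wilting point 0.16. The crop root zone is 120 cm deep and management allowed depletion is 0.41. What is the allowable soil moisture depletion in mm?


SMD = (FC - PWP) * d * MAD * 10
SMD = (0.27 - 0.16) * 120 * 0.41 * 10
SMD = 0.1100 * 120 * 0.41 * 10

54.1200 mm


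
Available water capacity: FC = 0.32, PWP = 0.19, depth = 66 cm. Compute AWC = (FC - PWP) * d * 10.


AWC = (FC - PWP) * d * 10
AWC = (0.32 - 0.19) * 66 * 10
AWC = 0.1300 * 66 * 10

85.8000 mm


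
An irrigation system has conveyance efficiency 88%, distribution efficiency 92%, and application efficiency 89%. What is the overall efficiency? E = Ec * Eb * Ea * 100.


Ec = 0.88, Eb = 0.92, Ea = 0.89
E = 0.88 * 0.92 * 0.89 * 100 = 72.0544%

72.0544 %


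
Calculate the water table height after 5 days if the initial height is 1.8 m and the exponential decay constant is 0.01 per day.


m = m0 * exp(-k*t)
m = 1.8 * exp(-0.01 * 5)
m = 1.8 * exp(-0.0500)

1.7122 m


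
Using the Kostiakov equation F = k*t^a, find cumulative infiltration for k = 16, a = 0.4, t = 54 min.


F = k * t^a = 16 * 54^0.4
F = 16 * 4.931255

78.9001 mm


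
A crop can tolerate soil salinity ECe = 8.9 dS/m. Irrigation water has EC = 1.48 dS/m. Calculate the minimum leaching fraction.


LR = ECiw / (5*ECe - ECiw)
LR = 1.48 / (5*8.9 - 1.48)
LR = 1.48 / 43.0200

0.0344


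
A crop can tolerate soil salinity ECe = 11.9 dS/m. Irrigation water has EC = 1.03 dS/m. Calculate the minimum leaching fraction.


LR = ECiw / (5*ECe - ECiw)
LR = 1.03 / (5*11.9 - 1.03)
LR = 1.03 / 58.4700

0.0176


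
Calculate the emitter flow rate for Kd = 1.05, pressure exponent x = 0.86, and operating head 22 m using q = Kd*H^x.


q = Kd * H^x = 1.05 * 22^0.86 = 1.05 * 14.271956

14.9856 L/h


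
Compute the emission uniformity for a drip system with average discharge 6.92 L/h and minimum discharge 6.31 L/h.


EU = (q_min/q_avg)*100 = (6.31/6.92)*100 = 91.1850%

91.1850 %


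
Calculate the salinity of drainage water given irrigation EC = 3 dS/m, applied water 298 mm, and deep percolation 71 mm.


EC_dw = EC_iw * D_iw / D_dw
EC_dw = 3 * 298 / 71
EC_dw = 894 / 71

12.5915 dS/m


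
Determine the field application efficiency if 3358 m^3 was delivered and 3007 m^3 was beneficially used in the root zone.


Ea = V_root / V_field * 100 = 3007 / 3358 * 100 = 89.5473%

89.5473 %


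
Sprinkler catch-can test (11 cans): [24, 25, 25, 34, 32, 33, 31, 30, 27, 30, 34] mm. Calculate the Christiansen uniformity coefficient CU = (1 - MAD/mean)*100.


mean = 29.545455 mm
MAD = 3.123967 mm
CU = (1 - 3.123967/29.545455)*100

89.4266 %


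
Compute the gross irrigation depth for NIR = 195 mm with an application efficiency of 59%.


Ea = 59% = 0.59
GID = NIR / Ea = 195 / 0.59 = 330.5085 mm

330.5085 mm


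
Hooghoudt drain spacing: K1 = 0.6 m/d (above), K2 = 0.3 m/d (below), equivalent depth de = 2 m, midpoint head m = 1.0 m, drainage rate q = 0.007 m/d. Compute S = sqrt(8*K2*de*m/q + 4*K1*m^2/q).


S^2 = 8*K2*de*m/q + 4*K1*m^2/q
S^2 = 8*0.3*2*1.0/0.007 + 4*0.6*1.0^2/0.007
S = sqrt(1028.5714)

32.0713 m


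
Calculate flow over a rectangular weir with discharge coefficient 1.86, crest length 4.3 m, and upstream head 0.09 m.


Q = C * L * H^(3/2) = 1.86 * 4.3 * 0.09^1.5 = 1.86 * 4.3 * 0.027000

0.2159 m^3/s


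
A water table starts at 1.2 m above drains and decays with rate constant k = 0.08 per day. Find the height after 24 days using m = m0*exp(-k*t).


m = m0 * exp(-k*t)
m = 1.2 * exp(-0.08 * 24)
m = 1.2 * exp(-1.9200)

0.1759 m


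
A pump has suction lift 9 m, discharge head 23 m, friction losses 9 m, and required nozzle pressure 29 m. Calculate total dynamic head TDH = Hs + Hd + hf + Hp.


TDH = Hs + Hd + hf + Hp = 9 + 23 + 9 + 29 = 70

70 m


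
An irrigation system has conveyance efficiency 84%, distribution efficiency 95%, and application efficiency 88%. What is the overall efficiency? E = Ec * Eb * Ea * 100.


Ec = 0.84, Eb = 0.95, Ea = 0.88
E = 0.84 * 0.95 * 0.88 * 100 = 70.2240%

70.2240 %


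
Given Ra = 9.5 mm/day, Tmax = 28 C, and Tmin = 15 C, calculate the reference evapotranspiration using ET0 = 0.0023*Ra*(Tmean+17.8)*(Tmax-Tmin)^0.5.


Tmean = (Tmax + Tmin)/2 = (28 + 15)/2 = 21.5
ET0 = 0.0023 * 9.5 * (21.5 + 17.8) * sqrt(28 - 15)
ET0 = 0.0023 * 9.5 * 39.3 * 3.605551

3.0961 mm/day


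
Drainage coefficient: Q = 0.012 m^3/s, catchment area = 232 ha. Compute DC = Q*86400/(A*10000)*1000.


DC = Q * 86400 / (A * 10000) * 1000
DC = 0.012 * 86400 / (232 * 10000) * 1000
DC = 1036800.0000 / 2320000

0.4469 mm/day


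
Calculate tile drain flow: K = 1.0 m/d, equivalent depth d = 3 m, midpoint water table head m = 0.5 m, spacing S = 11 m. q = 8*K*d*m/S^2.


q = 8*K*d*m/S^2
q = 8*1.0*3*0.5/11^2
q = 12.0000 / 121

0.0992 m/d


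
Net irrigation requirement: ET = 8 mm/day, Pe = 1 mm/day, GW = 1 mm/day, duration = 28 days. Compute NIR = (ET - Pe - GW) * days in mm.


Daily deficit = ET - Pe - GW = 8 - 1 - 1 = 6 mm/day
NIR = 6 * 28 = 168 mm

168.0000 mm


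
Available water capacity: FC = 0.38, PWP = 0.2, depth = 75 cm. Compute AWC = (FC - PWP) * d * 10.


AWC = (FC - PWP) * d * 10
AWC = (0.38 - 0.2) * 75 * 10
AWC = 0.1800 * 75 * 10

135.0000 mm


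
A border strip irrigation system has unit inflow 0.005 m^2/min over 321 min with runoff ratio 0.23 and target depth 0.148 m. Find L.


L = q*t/((1+r)*Z)
L = 0.005*321/((1+0.23)*0.148)
L = 1.605/0.18204

8.8167 m


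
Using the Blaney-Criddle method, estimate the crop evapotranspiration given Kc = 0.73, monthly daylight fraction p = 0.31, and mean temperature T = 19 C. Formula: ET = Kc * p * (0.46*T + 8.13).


ET = Kc * p * (0.46*T + 8.13)
ET = 0.73 * 0.31 * (0.46*19 + 8.13)
ET = 0.73 * 0.31 * 16.8700

3.8177 mm/day


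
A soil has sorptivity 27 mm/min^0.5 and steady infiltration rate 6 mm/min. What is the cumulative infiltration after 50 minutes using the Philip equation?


F = S*sqrt(t) + A*t
F = 27*sqrt(50) + 6*50
F = 27*7.071068 + 300

490.9188 mm


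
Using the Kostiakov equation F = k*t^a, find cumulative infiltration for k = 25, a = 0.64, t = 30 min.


F = k * t^a = 25 * 30^0.64
F = 25 * 8.817746

220.4436 mm


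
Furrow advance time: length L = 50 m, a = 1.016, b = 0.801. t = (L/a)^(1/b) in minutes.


t = (L/a)^(1/b)
t = (50/1.016)^(1/0.801)
t = 49.212598^(1/0.801)

129.5552 min


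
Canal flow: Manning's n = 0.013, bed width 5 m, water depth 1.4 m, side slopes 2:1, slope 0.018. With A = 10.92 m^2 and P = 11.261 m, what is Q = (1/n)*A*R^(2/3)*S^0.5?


R = A/P = 10.92/11.261 = 0.969718
Q = (1/0.013) * 10.92 * 0.969718^(2/3) * 0.018^0.5

110.4110 m^3/s


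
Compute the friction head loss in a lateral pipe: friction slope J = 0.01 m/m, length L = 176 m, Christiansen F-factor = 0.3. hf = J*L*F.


hf = J * L * F = 0.01 * 176 * 0.3 = 0.5280 m

0.5280 m


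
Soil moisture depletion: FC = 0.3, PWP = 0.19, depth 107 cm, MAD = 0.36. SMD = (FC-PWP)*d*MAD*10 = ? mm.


SMD = (FC - PWP) * d * MAD * 10
SMD = (0.3 - 0.19) * 107 * 0.36 * 10
SMD = 0.1100 * 107 * 0.36 * 10

42.3720 mm


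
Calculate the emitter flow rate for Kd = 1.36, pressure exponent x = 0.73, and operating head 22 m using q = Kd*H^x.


q = Kd * H^x = 1.36 * 22^0.73 = 1.36 * 9.549234

12.9870 L/h


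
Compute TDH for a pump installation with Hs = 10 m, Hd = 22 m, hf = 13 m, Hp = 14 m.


TDH = Hs + Hd + hf + Hp = 10 + 22 + 13 + 14 = 59

59 m


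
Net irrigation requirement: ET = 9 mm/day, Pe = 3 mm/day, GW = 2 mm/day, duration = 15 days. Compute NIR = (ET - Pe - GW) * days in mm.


Daily deficit = ET - Pe - GW = 9 - 3 - 2 = 4 mm/day
NIR = 4 * 15 = 60 mm

60.0000 mm


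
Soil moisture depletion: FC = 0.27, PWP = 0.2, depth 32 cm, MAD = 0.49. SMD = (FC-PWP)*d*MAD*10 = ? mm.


SMD = (FC - PWP) * d * MAD * 10
SMD = (0.27 - 0.2) * 32 * 0.49 * 10
SMD = 0.0700 * 32 * 0.49 * 10

10.9760 mm


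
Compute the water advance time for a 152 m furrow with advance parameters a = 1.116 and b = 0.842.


t = (L/a)^(1/b)
t = (152/1.116)^(1/0.842)
t = 136.200717^(1/0.842)

342.4955 min


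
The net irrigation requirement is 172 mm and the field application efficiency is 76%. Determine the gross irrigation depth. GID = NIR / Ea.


Ea = 76% = 0.76
GID = NIR / Ea = 172 / 0.76 = 226.3158 mm

226.3158 mm


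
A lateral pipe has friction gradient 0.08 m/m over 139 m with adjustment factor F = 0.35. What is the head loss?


hf = J * L * F = 0.08 * 139 * 0.35 = 3.8920 m

3.8920 m


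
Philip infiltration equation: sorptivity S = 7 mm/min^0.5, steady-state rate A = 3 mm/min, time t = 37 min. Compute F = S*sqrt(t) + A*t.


F = S*sqrt(t) + A*t
F = 7*sqrt(37) + 3*37
F = 7*6.082763 + 111

153.5793 mm


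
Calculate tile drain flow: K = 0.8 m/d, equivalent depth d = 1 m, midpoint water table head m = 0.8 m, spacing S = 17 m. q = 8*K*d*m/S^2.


q = 8*K*d*m/S^2
q = 8*0.8*1*0.8/17^2
q = 5.1200 / 289

0.0177 m/d


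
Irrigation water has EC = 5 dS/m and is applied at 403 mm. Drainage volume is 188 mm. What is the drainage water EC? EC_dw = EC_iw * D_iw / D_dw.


EC_dw = EC_iw * D_iw / D_dw
EC_dw = 5 * 403 / 188
EC_dw = 2015 / 188

10.7181 dS/m


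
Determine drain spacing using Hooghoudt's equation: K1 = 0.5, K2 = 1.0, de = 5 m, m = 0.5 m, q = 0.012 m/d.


S^2 = 8*K2*de*m/q + 4*K1*m^2/q
S^2 = 8*1.0*5*0.5/0.012 + 4*0.5*0.5^2/0.012
S = sqrt(1708.3333)

41.3320 m


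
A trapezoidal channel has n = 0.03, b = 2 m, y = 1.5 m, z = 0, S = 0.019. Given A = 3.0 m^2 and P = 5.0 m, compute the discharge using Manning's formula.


R = A/P = 3.0/5.0 = 0.600000
Q = (1/0.03) * 3.0 * 0.600000^(2/3) * 0.019^0.5

9.8057 m^3/s


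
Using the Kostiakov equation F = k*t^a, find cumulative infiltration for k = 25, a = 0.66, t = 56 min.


F = k * t^a = 25 * 56^0.66
F = 25 * 14.249647

356.2412 mm


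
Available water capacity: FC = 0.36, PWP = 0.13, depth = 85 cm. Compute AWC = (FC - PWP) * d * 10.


AWC = (FC - PWP) * d * 10
AWC = (0.36 - 0.13) * 85 * 10
AWC = 0.2300 * 85 * 10

195.5000 mm


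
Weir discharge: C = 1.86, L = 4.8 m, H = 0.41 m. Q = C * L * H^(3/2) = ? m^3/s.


Q = C * L * H^(3/2) = 1.86 * 4.8 * 0.41^1.5 = 1.86 * 4.8 * 0.262528

2.3438 m^3/s


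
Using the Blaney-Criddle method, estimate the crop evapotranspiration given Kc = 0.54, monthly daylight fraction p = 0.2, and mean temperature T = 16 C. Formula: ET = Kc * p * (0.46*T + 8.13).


ET = Kc * p * (0.46*T + 8.13)
ET = 0.54 * 0.2 * (0.46*16 + 8.13)
ET = 0.54 * 0.2 * 15.4900

1.6729 mm/day


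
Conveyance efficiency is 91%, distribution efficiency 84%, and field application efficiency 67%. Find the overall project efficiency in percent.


Ec = 0.91, Eb = 0.84, Ea = 0.67
E = 0.91 * 0.84 * 0.67 * 100 = 51.2148%

51.2148 %


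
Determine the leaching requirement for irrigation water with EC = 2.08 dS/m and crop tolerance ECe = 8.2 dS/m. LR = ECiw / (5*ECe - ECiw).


LR = ECiw / (5*ECe - ECiw)
LR = 2.08 / (5*8.2 - 2.08)
LR = 2.08 / 38.9200

0.0534


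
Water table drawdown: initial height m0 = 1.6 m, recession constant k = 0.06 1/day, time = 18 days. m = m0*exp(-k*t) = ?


m = m0 * exp(-k*t)
m = 1.6 * exp(-0.06 * 18)
m = 1.6 * exp(-1.0800)

0.5434 m


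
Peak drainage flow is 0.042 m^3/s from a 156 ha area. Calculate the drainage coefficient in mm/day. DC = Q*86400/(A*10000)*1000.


DC = Q * 86400 / (A * 10000) * 1000
DC = 0.042 * 86400 / (156 * 10000) * 1000
DC = 3628800.0000 / 1560000

2.3262 mm/day


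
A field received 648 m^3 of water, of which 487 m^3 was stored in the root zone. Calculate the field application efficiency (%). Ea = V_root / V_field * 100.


Ea = V_root / V_field * 100 = 487 / 648 * 100 = 75.1543%

75.1543 %


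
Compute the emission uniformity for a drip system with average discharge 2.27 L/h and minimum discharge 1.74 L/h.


EU = (q_min/q_avg)*100 = (1.74/2.27)*100 = 76.6520%

76.6520 %


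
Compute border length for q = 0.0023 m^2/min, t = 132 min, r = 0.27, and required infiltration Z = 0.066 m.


L = q*t/((1+r)*Z)
L = 0.0023*132/((1+0.27)*0.066)
L = 0.3036/0.08382

3.6220 m


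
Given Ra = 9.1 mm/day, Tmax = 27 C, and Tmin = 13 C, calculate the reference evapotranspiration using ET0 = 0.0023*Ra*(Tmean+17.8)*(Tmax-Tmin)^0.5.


Tmean = (Tmax + Tmin)/2 = (27 + 13)/2 = 20.0
ET0 = 0.0023 * 9.1 * (20.0 + 17.8) * sqrt(27 - 13)
ET0 = 0.0023 * 9.1 * 37.8 * 3.741657

2.9602 mm/day


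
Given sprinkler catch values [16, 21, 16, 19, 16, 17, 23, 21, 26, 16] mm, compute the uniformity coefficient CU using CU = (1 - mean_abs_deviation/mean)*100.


mean = 19.100000 mm
MAD = 2.920000 mm
CU = (1 - 2.920000/19.100000)*100

84.7120 %


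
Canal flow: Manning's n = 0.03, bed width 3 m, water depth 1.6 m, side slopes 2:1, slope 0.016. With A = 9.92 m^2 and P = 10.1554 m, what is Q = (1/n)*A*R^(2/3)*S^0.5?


R = A/P = 9.92/10.1554 = 0.976820
Q = (1/0.03) * 9.92 * 0.976820^(2/3) * 0.016^0.5

41.1775 m^3/s


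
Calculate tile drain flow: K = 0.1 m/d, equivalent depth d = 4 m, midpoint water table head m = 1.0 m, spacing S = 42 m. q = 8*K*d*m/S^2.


q = 8*K*d*m/S^2
q = 8*0.1*4*1.0/42^2
q = 3.2000 / 1764

0.0018 m/d


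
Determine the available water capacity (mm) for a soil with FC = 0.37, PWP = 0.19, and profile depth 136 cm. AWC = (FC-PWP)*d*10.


AWC = (FC - PWP) * d * 10
AWC = (0.37 - 0.19) * 136 * 10
AWC = 0.1800 * 136 * 10

244.8000 mm


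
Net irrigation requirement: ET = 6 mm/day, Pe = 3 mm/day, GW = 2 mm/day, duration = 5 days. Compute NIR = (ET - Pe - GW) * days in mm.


Daily deficit = ET - Pe - GW = 6 - 3 - 2 = 1 mm/day
NIR = 1 * 5 = 5 mm

5.0000 mm


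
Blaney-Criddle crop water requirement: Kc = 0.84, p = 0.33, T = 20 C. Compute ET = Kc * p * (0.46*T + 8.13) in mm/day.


ET = Kc * p * (0.46*T + 8.13)
ET = 0.84 * 0.33 * (0.46*20 + 8.13)
ET = 0.84 * 0.33 * 17.3300

4.8039 mm/day


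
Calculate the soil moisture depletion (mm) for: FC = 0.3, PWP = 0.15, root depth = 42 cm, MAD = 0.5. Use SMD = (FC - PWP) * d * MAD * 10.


SMD = (FC - PWP) * d * MAD * 10
SMD = (0.3 - 0.15) * 42 * 0.5 * 10
SMD = 0.1500 * 42 * 0.5 * 10

31.5000 mm


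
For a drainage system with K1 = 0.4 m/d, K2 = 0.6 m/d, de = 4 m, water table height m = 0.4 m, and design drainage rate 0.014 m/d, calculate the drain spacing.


S^2 = 8*K2*de*m/q + 4*K1*m^2/q
S^2 = 8*0.6*4*0.4/0.014 + 4*0.4*0.4^2/0.014
S = sqrt(566.8571)

23.8088 m


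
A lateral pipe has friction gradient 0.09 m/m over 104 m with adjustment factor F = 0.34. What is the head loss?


hf = J * L * F = 0.09 * 104 * 0.34 = 3.1824 m

3.1824 m


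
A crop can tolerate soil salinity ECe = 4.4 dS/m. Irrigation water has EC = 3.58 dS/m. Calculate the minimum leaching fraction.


LR = ECiw / (5*ECe - ECiw)
LR = 3.58 / (5*4.4 - 3.58)
LR = 3.58 / 18.4200

0.1944


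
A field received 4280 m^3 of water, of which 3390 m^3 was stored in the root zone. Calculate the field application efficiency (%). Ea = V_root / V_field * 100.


Ea = V_root / V_field * 100 = 3390 / 4280 * 100 = 79.2056%

79.2056 %


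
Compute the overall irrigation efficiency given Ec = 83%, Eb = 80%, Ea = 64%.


Ec = 0.83, Eb = 0.8, Ea = 0.64
E = 0.83 * 0.8 * 0.64 * 100 = 42.4960%

42.4960 %


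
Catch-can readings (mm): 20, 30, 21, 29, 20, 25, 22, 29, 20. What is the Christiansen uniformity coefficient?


mean = 24.000000 mm
MAD = 3.777778 mm
CU = (1 - 3.777778/24.000000)*100

84.2593 %
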